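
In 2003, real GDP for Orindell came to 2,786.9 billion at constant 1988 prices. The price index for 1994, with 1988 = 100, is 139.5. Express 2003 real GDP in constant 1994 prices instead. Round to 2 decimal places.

3,887.73 billion

Real GDP in 1994 prices = Real GDP in 1988 prices × (P_1994/P_1988) = 2786.9 × 1.395 = 3887.73.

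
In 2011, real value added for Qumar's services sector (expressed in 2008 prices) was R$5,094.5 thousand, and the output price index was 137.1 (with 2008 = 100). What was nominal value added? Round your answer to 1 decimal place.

R$6,984.6 thousand

Nominal value added = Real × (output price index/100) = 5094.5 × 1.371 = 6984.56.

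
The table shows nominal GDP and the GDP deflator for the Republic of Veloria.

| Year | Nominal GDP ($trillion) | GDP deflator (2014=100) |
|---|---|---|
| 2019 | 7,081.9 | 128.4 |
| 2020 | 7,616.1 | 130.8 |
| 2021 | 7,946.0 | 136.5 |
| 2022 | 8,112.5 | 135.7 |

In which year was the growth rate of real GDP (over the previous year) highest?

2020

2020: real = 7616.1/1.308 = 5822.71; growth vs 2019 (5515.50) = 5.57%.
2021: real = 7946.0/1.365 = 5821.25; growth vs 2020 (5822.71) = -0.03%.
2022: real = 8112.5/1.357 = 5978.26; growth vs 2021 (5821.25) = 2.70%.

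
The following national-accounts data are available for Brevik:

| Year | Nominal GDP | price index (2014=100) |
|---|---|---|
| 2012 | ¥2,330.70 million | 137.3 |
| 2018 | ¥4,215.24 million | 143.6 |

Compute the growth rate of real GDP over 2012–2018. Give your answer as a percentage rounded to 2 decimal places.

Real GDP 2012 = 2330.70 / 1.373 = 1697.52.
Real GDP 2018 = 4215.24 / 1.436 = 2935.40.
Real growth = 2935.40 / 1697.52 − 1 = 0.7292.

72.92%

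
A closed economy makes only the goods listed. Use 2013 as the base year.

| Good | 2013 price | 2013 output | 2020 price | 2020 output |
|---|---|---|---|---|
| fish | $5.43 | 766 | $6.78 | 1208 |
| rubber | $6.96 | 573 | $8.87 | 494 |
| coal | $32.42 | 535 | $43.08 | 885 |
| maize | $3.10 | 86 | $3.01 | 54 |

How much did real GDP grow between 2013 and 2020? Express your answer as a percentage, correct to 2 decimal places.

50.85%

Real GDP 2013 = Nominal GDP 2013 = 5.43·766 + 6.96·573 + 32.42·535 + 3.10·86 = 25758.76.
Real GDP 2020 (at 2013 prices) = 5.43·1208 + 6.96·494 + 32.42·885 + 3.10·54 = 38856.78.
Real growth = 38856.78/25758.76 − 1 = 0.5085.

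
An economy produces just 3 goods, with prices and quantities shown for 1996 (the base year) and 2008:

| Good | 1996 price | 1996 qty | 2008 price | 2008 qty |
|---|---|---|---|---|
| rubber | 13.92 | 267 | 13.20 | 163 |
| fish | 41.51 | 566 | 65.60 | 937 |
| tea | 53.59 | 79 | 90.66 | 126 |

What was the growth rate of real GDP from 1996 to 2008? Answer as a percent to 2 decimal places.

Real GDP 1996 = Nominal GDP 1996 = 13.92·267 + 41.51·566 + 53.59·79 = 31444.91.
Real GDP 2008 (at 1996 prices) = 13.92·163 + 41.51·937 + 53.59·126 = 47916.17.
Real growth = 47916.17/31444.91 − 1 = 0.5238.

52.38%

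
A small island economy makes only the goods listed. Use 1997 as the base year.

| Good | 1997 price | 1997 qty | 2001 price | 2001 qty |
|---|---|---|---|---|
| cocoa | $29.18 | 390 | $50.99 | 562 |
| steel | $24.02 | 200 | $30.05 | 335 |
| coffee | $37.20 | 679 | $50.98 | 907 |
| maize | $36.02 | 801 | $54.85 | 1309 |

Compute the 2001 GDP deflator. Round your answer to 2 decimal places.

Nominal GDP 2001 = 50.99·562 + 30.05·335 + 50.98·907 + 54.85·1309 = 156760.64.
Real GDP 2001 (at 1997 prices) = 29.18·562 + 24.02·335 + 37.20·907 + 36.02·1309 = 105336.44.
Deflator = Nominal/Real × 100 = 156760.64/105336.44 × 100 = 148.819.

148.82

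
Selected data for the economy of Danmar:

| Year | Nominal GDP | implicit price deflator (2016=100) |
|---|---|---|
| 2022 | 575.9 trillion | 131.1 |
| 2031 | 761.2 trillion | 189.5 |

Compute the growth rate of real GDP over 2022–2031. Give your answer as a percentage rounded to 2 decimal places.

Deflate each year: 2022 → 575.9/1.311 = 439.28; 2031 → 761.2/1.895 = 401.69.
So real GDP changed by 401.69/439.28 − 1 = -0.0856, i.e. -8.56%.

-8.56%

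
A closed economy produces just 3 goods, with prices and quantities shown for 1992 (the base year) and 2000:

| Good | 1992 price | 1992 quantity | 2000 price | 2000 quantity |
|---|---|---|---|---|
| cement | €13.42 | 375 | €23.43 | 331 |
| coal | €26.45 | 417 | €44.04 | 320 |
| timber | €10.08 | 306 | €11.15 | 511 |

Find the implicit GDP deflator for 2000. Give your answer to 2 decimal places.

Nominal GDP 2000 = 23.43·331 + 44.04·320 + 11.15·511 = 27545.78.
Real GDP 2000 (at 1992 prices) = 13.42·331 + 26.45·320 + 10.08·511 = 18056.90.
Deflator = Nominal/Real × 100 = 27545.78/18056.90 × 100 = 152.550.

152.55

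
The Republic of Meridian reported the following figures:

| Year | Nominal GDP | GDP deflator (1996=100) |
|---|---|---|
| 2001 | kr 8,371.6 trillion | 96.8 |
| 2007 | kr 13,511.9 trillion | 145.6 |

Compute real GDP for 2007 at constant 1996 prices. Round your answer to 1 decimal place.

kr 9,280.2 trillion

Real GDP = Nominal / (GDP deflator/100) = 13511.9 / 1.456 = 9280.15.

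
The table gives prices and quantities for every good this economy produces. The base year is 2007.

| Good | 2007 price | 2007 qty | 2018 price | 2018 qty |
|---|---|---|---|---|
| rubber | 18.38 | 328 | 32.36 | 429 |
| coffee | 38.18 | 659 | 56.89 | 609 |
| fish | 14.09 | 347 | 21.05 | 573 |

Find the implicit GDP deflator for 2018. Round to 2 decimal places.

154.53

Nominal GDP 2018 = 32.36·429 + 56.89·609 + 21.05·573 = 60590.10.
Real GDP 2018 (at 2007 prices) = 18.38·429 + 38.18·609 + 14.09·573 = 39210.21.
Deflator = Nominal/Real × 100 = 60590.10/39210.21 × 100 = 154.526.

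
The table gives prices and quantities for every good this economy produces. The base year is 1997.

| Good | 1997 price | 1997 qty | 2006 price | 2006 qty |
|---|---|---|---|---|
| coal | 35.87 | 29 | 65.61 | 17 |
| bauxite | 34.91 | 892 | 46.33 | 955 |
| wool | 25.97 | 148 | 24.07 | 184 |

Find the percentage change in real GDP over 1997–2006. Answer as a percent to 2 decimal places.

Real GDP 1997 = Nominal GDP 1997 = 35.87·29 + 34.91·892 + 25.97·148 = 36023.51.
Real GDP 2006 (at 1997 prices) = 35.87·17 + 34.91·955 + 25.97·184 = 38727.32.
Real growth = 38727.32/36023.51 − 1 = 0.0751.

7.51%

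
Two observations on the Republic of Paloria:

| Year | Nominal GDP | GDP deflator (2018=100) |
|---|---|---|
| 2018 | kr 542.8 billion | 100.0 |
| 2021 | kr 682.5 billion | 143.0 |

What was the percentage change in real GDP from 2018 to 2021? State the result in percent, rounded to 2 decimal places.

Real GDP 2018 = 542.8 / 1.000 = 542.80.
Real GDP 2021 = 682.5 / 1.430 = 477.27.
Real growth = 477.27 / 542.80 − 1 = -0.1207.

-12.07%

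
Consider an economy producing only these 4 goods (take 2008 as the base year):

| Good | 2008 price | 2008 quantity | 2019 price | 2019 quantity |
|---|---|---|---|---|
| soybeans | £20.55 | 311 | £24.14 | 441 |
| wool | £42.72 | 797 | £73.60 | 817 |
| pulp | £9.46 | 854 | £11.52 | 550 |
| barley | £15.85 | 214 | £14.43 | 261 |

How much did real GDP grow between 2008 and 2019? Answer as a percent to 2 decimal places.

Real GDP 2008 = Nominal GDP 2008 = 20.55·311 + 42.72·797 + 9.46·854 + 15.85·214 = 51909.63.
Real GDP 2019 (at 2008 prices) = 20.55·441 + 42.72·817 + 9.46·550 + 15.85·261 = 53304.64.
Real growth = 53304.64/51909.63 − 1 = 0.0269.

2.69%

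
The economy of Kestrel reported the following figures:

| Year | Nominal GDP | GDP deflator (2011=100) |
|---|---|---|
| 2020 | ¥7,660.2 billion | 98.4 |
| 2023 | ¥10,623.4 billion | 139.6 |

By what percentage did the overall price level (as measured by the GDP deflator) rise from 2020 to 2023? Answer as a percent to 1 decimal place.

Price-level change = 139.6 / 98.4 − 1 = 0.4187.

41.9%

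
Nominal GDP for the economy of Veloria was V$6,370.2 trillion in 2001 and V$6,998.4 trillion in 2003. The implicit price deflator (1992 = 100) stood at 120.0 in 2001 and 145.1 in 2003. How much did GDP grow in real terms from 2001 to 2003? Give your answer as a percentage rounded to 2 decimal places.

-9.14%

Real GDP 2001 = 6370.2 / 1.200 = 5308.50.
Real GDP 2003 = 6998.4 / 1.451 = 4823.16.
Real growth = 4823.16 / 5308.50 − 1 = -0.0914.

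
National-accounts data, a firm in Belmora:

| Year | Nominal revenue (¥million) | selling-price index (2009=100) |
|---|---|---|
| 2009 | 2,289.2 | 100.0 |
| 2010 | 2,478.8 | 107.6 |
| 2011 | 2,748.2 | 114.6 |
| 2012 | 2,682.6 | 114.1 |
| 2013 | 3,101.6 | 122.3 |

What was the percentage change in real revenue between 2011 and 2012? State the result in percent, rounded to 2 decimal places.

-1.96%

Real revenue 2011 = 2748.2/1.146 = 2398.08.
Real revenue 2012 = 2682.6/1.141 = 2351.10.
Change = 2351.10/2398.08 − 1 = -0.0196.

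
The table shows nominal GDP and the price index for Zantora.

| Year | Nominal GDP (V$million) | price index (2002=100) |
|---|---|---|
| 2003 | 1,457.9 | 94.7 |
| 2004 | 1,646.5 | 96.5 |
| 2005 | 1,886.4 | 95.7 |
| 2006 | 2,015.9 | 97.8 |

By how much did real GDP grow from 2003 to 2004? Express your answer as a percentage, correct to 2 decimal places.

Real GDP 2003 = 1457.9/0.947 = 1539.49.
Real GDP 2004 = 1646.5/0.965 = 1706.22.
Change = 1706.22/1539.49 − 1 = 0.1083.

10.83%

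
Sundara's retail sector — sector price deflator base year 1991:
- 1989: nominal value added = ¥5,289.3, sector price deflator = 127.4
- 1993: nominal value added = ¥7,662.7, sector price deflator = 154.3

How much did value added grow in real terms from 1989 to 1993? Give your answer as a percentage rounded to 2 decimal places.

19.62%

Deflate each year: 1989 → 5289.3/1.274 = 4151.73; 1993 → 7662.7/1.543 = 4966.10.
So real value added changed by 4966.10/4151.73 − 1 = 0.1962, i.e. 19.62%.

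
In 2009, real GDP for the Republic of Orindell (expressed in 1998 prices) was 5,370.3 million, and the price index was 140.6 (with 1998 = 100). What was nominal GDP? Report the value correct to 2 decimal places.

Nominal GDP = Real × (price index/100) = 5370.3 × 1.406 = 7550.64.

7,550.64 million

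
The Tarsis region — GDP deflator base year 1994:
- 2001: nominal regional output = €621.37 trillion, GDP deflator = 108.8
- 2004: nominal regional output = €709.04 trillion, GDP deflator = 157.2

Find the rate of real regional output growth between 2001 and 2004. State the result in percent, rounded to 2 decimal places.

-21.02%

Deflate each year: 2001 → 621.37/1.088 = 571.11; 2004 → 709.04/1.572 = 451.04.
So real regional output changed by 451.04/571.11 − 1 = -0.2102, i.e. -21.02%.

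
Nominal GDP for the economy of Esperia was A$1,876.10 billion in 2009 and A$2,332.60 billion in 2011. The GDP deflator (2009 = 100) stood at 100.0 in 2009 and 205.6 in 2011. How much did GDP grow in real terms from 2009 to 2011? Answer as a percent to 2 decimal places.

Real GDP 2009 = 1876.10 / 1.000 = 1876.10.
Real GDP 2011 = 2332.60 / 2.056 = 1134.53.
Real growth = 1134.53 / 1876.10 − 1 = -0.3953.

-39.53%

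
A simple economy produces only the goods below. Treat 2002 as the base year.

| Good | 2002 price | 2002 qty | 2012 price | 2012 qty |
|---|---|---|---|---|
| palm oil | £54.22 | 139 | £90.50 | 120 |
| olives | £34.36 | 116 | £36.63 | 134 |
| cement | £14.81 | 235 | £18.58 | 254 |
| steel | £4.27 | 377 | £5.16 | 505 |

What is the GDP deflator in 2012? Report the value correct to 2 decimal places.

135.62

Nominal GDP 2012 = 90.50·120 + 36.63·134 + 18.58·254 + 5.16·505 = 23093.54.
Real GDP 2012 (at 2002 prices) = 54.22·120 + 34.36·134 + 14.81·254 + 4.27·505 = 17028.73.
Deflator = Nominal/Real × 100 = 23093.54/17028.73 × 100 = 135.615.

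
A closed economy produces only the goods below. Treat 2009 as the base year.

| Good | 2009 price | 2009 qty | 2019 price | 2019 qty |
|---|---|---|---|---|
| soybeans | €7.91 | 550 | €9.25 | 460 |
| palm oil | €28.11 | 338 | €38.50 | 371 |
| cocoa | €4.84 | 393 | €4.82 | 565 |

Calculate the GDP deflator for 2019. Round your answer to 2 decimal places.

Nominal GDP 2019 = 9.25·460 + 38.50·371 + 4.82·565 = 21261.80.
Real GDP 2019 (at 2009 prices) = 7.91·460 + 28.11·371 + 4.84·565 = 16802.01.
Deflator = Nominal/Real × 100 = 21261.80/16802.01 × 100 = 126.543.

126.54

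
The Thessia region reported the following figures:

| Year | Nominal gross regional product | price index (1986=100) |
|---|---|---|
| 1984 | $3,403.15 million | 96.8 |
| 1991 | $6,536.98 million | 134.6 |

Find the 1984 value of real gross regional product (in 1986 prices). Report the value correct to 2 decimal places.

Real gross regional product = Nominal / (price index/100) = 3403.15 / 0.968 = 3515.65.

$3,515.65 million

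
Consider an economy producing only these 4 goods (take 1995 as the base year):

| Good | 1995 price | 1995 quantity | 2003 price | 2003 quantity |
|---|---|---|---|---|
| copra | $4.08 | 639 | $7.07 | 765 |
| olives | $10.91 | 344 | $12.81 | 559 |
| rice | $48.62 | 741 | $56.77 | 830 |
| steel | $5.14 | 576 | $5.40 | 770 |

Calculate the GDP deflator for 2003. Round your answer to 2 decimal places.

119.27

Nominal GDP 2003 = 7.07·765 + 12.81·559 + 56.77·830 + 5.40·770 = 63846.44.
Real GDP 2003 (at 1995 prices) = 4.08·765 + 10.91·559 + 48.62·830 + 5.14·770 = 53532.29.
Deflator = Nominal/Real × 100 = 63846.44/53532.29 × 100 = 119.267.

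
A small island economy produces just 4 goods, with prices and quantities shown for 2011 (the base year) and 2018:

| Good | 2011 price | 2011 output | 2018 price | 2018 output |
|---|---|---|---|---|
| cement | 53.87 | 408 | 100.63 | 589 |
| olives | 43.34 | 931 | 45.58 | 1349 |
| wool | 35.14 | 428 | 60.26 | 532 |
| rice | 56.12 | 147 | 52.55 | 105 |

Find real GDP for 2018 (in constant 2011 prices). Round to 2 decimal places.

114782.17

Real GDP 2018 = Σ (p_2011 × q_2018) = 53.87·589 + 43.34·1349 + 35.14·532 + 56.12·105 = 114782.17.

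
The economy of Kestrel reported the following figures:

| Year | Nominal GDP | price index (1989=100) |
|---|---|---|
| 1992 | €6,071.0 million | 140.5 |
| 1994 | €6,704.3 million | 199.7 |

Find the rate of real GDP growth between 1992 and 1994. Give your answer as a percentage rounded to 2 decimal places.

Deflate each year: 1992 → 6071.0/1.405 = 4321.00; 1994 → 6704.3/1.997 = 3357.19.
So real GDP changed by 3357.19/4321.00 − 1 = -0.2231, i.e. -22.31%.

-22.31%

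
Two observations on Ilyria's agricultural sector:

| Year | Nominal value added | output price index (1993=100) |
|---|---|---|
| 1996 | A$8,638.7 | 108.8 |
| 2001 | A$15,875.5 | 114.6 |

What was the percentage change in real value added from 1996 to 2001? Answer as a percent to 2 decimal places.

Deflate each year: 1996 → 8638.7/1.088 = 7939.98; 2001 → 15875.5/1.146 = 13852.97.
So real value added changed by 13852.97/7939.98 − 1 = 0.7447, i.e. 74.47%.

74.47%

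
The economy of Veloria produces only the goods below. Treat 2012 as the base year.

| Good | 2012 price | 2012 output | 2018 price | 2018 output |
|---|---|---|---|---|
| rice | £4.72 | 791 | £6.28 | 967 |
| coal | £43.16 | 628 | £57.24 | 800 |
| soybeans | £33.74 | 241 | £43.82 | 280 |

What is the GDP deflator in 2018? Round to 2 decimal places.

Nominal GDP 2018 = 6.28·967 + 57.24·800 + 43.82·280 = 64134.36.
Real GDP 2018 (at 2012 prices) = 4.72·967 + 43.16·800 + 33.74·280 = 48539.44.
Deflator = Nominal/Real × 100 = 64134.36/48539.44 × 100 = 132.128.

132.13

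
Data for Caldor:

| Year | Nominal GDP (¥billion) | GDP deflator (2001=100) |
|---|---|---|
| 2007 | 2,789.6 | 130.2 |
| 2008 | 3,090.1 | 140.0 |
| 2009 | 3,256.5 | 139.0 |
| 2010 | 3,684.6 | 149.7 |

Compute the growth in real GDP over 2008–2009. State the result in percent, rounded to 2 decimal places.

Real GDP 2008 = 3090.1/1.400 = 2207.21.
Real GDP 2009 = 3256.5/1.390 = 2342.81.
Change = 2342.81/2207.21 − 1 = 0.0614.

6.14%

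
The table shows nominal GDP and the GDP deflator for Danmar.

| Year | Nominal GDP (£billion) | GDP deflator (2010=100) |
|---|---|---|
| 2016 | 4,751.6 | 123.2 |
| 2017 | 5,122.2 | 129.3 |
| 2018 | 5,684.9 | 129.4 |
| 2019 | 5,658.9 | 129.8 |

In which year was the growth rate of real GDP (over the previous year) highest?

2018

2017: real = 5122.2/1.293 = 3961.48; growth vs 2016 (3856.82) = 2.71%.
2018: real = 5684.9/1.294 = 4393.28; growth vs 2017 (3961.48) = 10.90%.
2019: real = 5658.9/1.298 = 4359.71; growth vs 2018 (4393.28) = -0.76%.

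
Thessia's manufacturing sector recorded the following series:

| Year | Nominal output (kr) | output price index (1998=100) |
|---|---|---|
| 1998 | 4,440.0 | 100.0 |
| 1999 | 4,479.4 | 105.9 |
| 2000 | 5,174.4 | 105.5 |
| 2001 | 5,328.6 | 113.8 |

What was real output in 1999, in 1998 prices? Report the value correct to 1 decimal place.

kr 4,229.8

Real output 1999 = 4479.4 / 1.059 = 4229.84.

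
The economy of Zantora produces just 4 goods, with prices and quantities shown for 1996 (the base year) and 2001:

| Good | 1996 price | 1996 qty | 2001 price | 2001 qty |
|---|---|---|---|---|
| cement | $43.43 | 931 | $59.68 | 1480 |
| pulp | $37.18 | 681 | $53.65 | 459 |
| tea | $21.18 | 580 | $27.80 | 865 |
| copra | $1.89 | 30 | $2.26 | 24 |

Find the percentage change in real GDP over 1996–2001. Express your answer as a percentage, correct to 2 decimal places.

Real GDP 1996 = Nominal GDP 1996 = 43.43·931 + 37.18·681 + 21.18·580 + 1.89·30 = 78094.01.
Real GDP 2001 (at 1996 prices) = 43.43·1480 + 37.18·459 + 21.18·865 + 1.89·24 = 99708.08.
Real growth = 99708.08/78094.01 − 1 = 0.2768.

27.68%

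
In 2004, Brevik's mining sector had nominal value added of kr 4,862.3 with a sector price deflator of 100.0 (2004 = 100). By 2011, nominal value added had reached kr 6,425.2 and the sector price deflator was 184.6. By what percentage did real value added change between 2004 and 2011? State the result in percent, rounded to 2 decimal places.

Deflate each year: 2004 → 4862.3/1.000 = 4862.30; 2011 → 6425.2/1.846 = 3480.61.
So real value added changed by 3480.61/4862.30 − 1 = -0.2842, i.e. -28.42%.

-28.42%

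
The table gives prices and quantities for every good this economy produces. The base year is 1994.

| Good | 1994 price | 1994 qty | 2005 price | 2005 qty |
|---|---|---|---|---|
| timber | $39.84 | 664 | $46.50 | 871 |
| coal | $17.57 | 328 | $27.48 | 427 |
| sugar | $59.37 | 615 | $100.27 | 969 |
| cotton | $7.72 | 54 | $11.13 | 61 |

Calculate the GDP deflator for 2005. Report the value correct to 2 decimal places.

149.77

Nominal GDP 2005 = 46.50·871 + 27.48·427 + 100.27·969 + 11.13·61 = 150076.02.
Real GDP 2005 (at 1994 prices) = 39.84·871 + 17.57·427 + 59.37·969 + 7.72·61 = 100203.48.
Deflator = Nominal/Real × 100 = 150076.02/100203.48 × 100 = 149.771.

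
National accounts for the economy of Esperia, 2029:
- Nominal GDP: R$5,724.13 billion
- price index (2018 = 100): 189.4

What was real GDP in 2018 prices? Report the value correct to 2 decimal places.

R$3,022.24 billion

Real GDP = Nominal / (price index/100) = 5724.13 / 1.894 = 3022.24.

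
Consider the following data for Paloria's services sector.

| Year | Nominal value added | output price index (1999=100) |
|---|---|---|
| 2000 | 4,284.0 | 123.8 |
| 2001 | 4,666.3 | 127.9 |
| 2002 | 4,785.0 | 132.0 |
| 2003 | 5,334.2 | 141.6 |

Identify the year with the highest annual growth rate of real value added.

2001: real = 4666.3/1.279 = 3648.40; growth vs 2000 (3460.42) = 5.43%.
2002: real = 4785.0/1.320 = 3625.00; growth vs 2001 (3648.40) = -0.64%.
2003: real = 5334.2/1.416 = 3767.09; growth vs 2002 (3625.00) = 3.92%.

2001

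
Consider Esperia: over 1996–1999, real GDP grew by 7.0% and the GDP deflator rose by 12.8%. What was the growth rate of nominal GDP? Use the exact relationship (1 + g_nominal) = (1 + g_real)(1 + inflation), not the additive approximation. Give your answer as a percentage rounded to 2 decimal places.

(1 + g_nom) = (1 + g_real)(1 + π) = 1.0700 × 1.1280 = 1.20696.

20.70%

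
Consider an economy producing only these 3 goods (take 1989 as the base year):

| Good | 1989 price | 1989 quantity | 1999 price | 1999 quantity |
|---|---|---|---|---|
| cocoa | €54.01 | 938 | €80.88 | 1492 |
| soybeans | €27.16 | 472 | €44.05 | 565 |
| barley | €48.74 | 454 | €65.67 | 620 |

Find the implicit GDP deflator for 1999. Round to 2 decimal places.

Nominal GDP 1999 = 80.88·1492 + 44.05·565 + 65.67·620 = 186276.61.
Real GDP 1999 (at 1989 prices) = 54.01·1492 + 27.16·565 + 48.74·620 = 126147.12.
Deflator = Nominal/Real × 100 = 186276.61/126147.12 × 100 = 147.666.

147.67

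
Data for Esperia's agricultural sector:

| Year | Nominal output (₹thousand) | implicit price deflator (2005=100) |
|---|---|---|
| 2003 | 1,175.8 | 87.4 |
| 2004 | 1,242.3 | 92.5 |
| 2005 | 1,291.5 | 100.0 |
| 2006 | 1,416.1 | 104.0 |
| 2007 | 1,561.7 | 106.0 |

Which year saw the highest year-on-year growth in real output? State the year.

2007

2004: real = 1242.3/0.925 = 1343.03; growth vs 2003 (1345.31) = -0.17%.
2005: real = 1291.5/1.000 = 1291.50; growth vs 2004 (1343.03) = -3.84%.
2006: real = 1416.1/1.040 = 1361.63; growth vs 2005 (1291.50) = 5.43%.
2007: real = 1561.7/1.060 = 1473.30; growth vs 2006 (1361.63) = 8.20%.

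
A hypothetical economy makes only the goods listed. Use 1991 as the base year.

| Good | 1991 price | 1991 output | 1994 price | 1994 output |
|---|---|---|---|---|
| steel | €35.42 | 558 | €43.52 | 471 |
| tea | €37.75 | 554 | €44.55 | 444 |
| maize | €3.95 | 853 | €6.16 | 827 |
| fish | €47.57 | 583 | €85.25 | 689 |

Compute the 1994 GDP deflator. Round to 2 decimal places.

Nominal GDP 1994 = 43.52·471 + 44.55·444 + 6.16·827 + 85.25·689 = 104109.69.
Real GDP 1994 (at 1991 prices) = 35.42·471 + 37.75·444 + 3.95·827 + 47.57·689 = 69486.20.
Deflator = Nominal/Real × 100 = 104109.69/69486.20 × 100 = 149.828.

149.83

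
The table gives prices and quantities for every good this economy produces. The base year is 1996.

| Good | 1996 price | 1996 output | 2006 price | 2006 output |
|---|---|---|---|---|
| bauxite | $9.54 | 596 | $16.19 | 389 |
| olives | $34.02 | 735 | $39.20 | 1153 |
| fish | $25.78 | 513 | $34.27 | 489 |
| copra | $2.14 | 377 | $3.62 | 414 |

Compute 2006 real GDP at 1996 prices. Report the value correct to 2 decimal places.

Real GDP 2006 = Σ (p_1996 × q_2006) = 9.54·389 + 34.02·1153 + 25.78·489 + 2.14·414 = 56428.50.

$56428.50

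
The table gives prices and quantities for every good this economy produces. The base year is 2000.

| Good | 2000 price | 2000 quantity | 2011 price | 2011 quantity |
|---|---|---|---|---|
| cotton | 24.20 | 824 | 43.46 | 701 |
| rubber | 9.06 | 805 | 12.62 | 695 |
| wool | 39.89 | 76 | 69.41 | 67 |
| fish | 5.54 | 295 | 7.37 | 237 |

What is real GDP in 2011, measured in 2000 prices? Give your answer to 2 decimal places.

27246.51

Real GDP 2011 = Σ (p_2000 × q_2011) = 24.20·701 + 9.06·695 + 39.89·67 + 5.54·237 = 27246.51.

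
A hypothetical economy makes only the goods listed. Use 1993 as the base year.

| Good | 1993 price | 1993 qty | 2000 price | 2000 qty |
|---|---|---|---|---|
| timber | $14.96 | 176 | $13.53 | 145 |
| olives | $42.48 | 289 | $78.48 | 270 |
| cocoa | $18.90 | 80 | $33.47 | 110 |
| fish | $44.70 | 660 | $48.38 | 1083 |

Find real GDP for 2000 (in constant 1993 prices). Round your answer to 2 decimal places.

Real GDP 2000 = Σ (p_1993 × q_2000) = 14.96·145 + 42.48·270 + 18.90·110 + 44.70·1083 = 64127.90.

$64127.90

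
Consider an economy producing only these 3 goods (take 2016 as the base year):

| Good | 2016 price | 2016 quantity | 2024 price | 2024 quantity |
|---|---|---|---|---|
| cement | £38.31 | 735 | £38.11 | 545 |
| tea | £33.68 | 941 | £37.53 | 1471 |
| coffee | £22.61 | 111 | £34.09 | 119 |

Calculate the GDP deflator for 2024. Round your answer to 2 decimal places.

109.47

Nominal GDP 2024 = 38.11·545 + 37.53·1471 + 34.09·119 = 80033.29.
Real GDP 2024 (at 2016 prices) = 38.31·545 + 33.68·1471 + 22.61·119 = 73112.82.
Deflator = Nominal/Real × 100 = 80033.29/73112.82 × 100 = 109.465.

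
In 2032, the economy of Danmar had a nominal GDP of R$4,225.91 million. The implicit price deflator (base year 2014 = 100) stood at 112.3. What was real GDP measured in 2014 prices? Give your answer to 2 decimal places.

Real GDP = Nominal / (implicit price deflator/100) = 4225.91 / 1.123 = 3763.05.

R$3,763.05 million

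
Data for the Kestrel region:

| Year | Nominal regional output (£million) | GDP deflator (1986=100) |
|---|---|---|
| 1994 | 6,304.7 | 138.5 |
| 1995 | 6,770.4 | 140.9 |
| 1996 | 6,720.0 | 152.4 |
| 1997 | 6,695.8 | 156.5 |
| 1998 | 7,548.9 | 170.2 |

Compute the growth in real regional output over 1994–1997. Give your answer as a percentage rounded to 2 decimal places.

Real regional output 1994 = 6304.7/1.385 = 4552.13.
Real regional output 1997 = 6695.8/1.565 = 4278.47.
Change = 4278.47/4552.13 − 1 = -0.0601.

-6.01%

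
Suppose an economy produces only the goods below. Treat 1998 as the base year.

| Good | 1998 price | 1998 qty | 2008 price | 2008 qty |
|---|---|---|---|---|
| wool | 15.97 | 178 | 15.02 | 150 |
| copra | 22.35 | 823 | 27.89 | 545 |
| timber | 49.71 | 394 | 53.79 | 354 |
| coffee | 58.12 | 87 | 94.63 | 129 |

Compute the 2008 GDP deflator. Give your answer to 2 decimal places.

Nominal GDP 2008 = 15.02·150 + 27.89·545 + 53.79·354 + 94.63·129 = 48701.98.
Real GDP 2008 (at 1998 prices) = 15.97·150 + 22.35·545 + 49.71·354 + 58.12·129 = 39671.07.
Deflator = Nominal/Real × 100 = 48701.98/39671.07 × 100 = 122.764.

122.76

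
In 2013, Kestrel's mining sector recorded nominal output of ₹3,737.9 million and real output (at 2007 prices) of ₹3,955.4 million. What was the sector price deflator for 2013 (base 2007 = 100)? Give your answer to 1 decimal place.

94.5

sector price deflator = (Nominal / Real) × 100 = 3737.9 / 3955.4 × 100 = 94.50.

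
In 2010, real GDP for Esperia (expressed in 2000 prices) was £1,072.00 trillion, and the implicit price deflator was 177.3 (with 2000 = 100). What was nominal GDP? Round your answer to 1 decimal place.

Nominal GDP = Real × (implicit price deflator/100) = 1072.00 × 1.773 = 1900.66.

£1,900.7 trillion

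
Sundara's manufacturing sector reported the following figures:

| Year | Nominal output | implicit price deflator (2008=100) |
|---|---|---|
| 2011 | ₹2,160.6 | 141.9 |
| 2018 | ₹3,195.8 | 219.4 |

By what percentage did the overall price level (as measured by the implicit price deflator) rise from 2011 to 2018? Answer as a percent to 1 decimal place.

Price-level change = 219.4 / 141.9 − 1 = 0.5462.

54.6%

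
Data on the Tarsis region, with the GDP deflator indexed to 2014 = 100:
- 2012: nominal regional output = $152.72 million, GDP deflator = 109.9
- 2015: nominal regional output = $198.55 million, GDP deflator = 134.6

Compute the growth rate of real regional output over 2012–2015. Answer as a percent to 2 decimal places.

Real regional output 2012 = 152.72 / 1.099 = 138.96.
Real regional output 2015 = 198.55 / 1.346 = 147.51.
Real growth = 147.51 / 138.96 − 1 = 0.0615.

6.15%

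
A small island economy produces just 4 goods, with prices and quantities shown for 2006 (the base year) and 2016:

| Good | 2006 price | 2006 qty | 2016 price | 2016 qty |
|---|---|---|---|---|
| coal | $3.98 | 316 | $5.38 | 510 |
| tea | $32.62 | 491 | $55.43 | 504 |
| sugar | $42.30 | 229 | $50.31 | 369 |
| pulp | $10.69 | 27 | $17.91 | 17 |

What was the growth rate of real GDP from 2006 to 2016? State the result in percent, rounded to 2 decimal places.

Real GDP 2006 = Nominal GDP 2006 = 3.98·316 + 32.62·491 + 42.30·229 + 10.69·27 = 27249.43.
Real GDP 2016 (at 2006 prices) = 3.98·510 + 32.62·504 + 42.30·369 + 10.69·17 = 34260.71.
Real growth = 34260.71/27249.43 − 1 = 0.2573.

25.73%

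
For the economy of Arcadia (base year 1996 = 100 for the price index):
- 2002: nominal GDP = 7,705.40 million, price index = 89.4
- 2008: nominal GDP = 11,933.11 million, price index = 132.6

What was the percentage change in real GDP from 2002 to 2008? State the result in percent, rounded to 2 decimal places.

Real GDP 2002 = 7705.40 / 0.894 = 8619.02.
Real GDP 2008 = 11933.11 / 1.326 = 8999.33.
Real growth = 8999.33 / 8619.02 − 1 = 0.0441.

4.41%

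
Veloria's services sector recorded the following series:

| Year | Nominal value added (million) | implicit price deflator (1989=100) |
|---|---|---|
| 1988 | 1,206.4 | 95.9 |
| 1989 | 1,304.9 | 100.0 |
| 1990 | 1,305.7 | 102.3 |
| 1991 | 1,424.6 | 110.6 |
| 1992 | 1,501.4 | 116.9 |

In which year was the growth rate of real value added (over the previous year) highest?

1989: real = 1304.9/1.000 = 1304.90; growth vs 1988 (1257.98) = 3.73%.
1990: real = 1305.7/1.023 = 1276.34; growth vs 1989 (1304.90) = -2.19%.
1991: real = 1424.6/1.106 = 1288.07; growth vs 1990 (1276.34) = 0.92%.
1992: real = 1501.4/1.169 = 1284.35; growth vs 1991 (1288.07) = -0.29%.

1989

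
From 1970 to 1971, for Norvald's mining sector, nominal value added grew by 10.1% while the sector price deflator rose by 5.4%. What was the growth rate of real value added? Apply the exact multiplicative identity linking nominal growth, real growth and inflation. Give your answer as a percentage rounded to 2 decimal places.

(1 + g_nom) = (1 + g_real)(1 + π), so g_real = 1.1010 / 1.0540 − 1 = 0.04459.

4.46%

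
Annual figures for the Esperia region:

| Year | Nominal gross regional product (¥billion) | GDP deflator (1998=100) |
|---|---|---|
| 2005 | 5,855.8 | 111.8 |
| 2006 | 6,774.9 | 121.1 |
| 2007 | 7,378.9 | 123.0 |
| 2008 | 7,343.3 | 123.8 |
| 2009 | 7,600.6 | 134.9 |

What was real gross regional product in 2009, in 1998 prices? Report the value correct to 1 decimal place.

Real gross regional product 2009 = 7600.6 / 1.349 = 5634.25.

¥5,634.2 billion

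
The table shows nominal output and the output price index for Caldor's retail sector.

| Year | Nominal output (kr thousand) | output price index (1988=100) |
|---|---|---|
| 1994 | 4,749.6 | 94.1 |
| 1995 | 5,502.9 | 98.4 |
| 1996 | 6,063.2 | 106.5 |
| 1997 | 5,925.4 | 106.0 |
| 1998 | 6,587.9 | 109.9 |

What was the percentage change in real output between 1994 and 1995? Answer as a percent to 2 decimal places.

Real output 1994 = 4749.6/0.941 = 5047.40.
Real output 1995 = 5502.9/0.984 = 5592.38.
Change = 5592.38/5047.40 − 1 = 0.1080.

10.80%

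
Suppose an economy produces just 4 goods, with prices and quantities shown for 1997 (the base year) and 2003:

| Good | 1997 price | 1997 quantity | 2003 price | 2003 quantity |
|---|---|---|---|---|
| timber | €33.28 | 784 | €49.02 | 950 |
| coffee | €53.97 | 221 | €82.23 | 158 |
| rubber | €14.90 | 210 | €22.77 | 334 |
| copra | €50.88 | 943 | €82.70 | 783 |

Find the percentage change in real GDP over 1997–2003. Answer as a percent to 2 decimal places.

Real GDP 1997 = Nominal GDP 1997 = 33.28·784 + 53.97·221 + 14.90·210 + 50.88·943 = 89127.73.
Real GDP 2003 (at 1997 prices) = 33.28·950 + 53.97·158 + 14.90·334 + 50.88·783 = 84958.90.
Real growth = 84958.90/89127.73 − 1 = -0.0468.

-4.68%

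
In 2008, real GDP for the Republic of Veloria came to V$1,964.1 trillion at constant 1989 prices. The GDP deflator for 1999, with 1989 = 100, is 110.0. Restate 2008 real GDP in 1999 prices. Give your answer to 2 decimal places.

V$2,160.51 trillion

Real GDP in 1999 prices = Real GDP in 1989 prices × (P_1999/P_1989) = 1964.1 × 1.100 = 2160.51.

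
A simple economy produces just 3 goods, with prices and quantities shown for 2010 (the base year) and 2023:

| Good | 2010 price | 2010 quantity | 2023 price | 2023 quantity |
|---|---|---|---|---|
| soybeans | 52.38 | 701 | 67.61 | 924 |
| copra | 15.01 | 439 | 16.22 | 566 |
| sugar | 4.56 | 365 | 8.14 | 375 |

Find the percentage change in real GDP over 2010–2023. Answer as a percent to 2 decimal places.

Real GDP 2010 = Nominal GDP 2010 = 52.38·701 + 15.01·439 + 4.56·365 = 44972.17.
Real GDP 2023 (at 2010 prices) = 52.38·924 + 15.01·566 + 4.56·375 = 58604.78.
Real growth = 58604.78/44972.17 − 1 = 0.3031.

30.31%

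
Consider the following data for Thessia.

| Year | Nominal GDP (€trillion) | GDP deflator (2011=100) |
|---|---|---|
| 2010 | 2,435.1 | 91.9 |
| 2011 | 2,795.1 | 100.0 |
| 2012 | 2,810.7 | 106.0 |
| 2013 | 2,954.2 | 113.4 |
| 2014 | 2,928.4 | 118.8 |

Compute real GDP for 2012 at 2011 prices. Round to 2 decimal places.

€2,651.60 trillion

Real GDP 2012 = 2810.7 / 1.060 = 2651.60.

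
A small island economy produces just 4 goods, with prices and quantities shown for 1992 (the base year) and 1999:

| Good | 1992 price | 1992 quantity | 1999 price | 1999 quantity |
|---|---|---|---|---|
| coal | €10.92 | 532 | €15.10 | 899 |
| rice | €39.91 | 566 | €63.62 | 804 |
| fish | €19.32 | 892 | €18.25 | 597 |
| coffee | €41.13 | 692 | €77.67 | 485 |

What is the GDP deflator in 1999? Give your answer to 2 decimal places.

Nominal GDP 1999 = 15.10·899 + 63.62·804 + 18.25·597 + 77.67·485 = 113290.58.
Real GDP 1999 (at 1992 prices) = 10.92·899 + 39.91·804 + 19.32·597 + 41.13·485 = 73386.81.
Deflator = Nominal/Real × 100 = 113290.58/73386.81 × 100 = 154.375.

154.37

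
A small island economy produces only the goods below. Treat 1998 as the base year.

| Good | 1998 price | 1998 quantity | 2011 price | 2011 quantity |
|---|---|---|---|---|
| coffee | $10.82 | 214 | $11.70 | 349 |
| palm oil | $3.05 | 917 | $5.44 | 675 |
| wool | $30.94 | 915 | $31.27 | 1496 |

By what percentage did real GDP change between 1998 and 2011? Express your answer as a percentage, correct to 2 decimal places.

55.95%

Real GDP 1998 = Nominal GDP 1998 = 10.82·214 + 3.05·917 + 30.94·915 = 33422.43.
Real GDP 2011 (at 1998 prices) = 10.82·349 + 3.05·675 + 30.94·1496 = 52121.17.
Real growth = 52121.17/33422.43 − 1 = 0.5595.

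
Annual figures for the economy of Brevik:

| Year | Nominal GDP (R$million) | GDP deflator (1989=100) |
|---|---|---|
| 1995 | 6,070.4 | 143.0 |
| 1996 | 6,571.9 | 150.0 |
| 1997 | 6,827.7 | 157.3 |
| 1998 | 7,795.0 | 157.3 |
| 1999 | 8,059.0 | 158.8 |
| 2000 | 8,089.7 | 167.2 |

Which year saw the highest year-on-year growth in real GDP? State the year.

1998

1996: real = 6571.9/1.500 = 4381.27; growth vs 1995 (4245.03) = 3.21%.
1997: real = 6827.7/1.573 = 4340.56; growth vs 1996 (4381.27) = -0.93%.
1998: real = 7795.0/1.573 = 4955.50; growth vs 1997 (4340.56) = 14.17%.
1999: real = 8059.0/1.588 = 5074.94; growth vs 1998 (4955.50) = 2.41%.
2000: real = 8089.7/1.672 = 4838.34; growth vs 1999 (5074.94) = -4.66%.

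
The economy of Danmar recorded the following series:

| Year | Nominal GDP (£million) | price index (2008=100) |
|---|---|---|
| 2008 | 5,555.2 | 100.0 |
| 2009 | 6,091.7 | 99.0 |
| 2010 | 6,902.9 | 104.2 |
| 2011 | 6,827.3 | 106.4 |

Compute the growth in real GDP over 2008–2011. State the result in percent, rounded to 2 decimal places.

Real GDP 2008 = 5555.2/1.000 = 5555.20.
Real GDP 2011 = 6827.3/1.064 = 6416.64.
Change = 6416.64/5555.20 − 1 = 0.1551.

15.51%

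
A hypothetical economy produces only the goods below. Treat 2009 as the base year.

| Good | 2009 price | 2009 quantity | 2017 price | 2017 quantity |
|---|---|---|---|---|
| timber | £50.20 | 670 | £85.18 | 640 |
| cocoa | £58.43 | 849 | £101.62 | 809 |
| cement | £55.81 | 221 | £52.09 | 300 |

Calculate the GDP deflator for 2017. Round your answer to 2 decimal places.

Nominal GDP 2017 = 85.18·640 + 101.62·809 + 52.09·300 = 152352.78.
Real GDP 2017 (at 2009 prices) = 50.20·640 + 58.43·809 + 55.81·300 = 96140.87.
Deflator = Nominal/Real × 100 = 152352.78/96140.87 × 100 = 158.468.

158.47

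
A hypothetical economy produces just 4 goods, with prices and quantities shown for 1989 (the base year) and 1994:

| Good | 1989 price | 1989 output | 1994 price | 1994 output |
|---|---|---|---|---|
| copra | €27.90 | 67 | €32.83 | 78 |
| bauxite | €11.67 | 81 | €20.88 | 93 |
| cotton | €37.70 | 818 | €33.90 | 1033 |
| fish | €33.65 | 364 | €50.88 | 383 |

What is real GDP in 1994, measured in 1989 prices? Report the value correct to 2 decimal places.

€55093.56

Real GDP 1994 = Σ (p_1989 × q_1994) = 27.90·78 + 11.67·93 + 37.70·1033 + 33.65·383 = 55093.56.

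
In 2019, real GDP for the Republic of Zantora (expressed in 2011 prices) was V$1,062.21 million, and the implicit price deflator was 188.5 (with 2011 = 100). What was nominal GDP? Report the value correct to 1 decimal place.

Nominal GDP = Real × (implicit price deflator/100) = 1062.21 × 1.885 = 2002.27.

V$2,002.3 million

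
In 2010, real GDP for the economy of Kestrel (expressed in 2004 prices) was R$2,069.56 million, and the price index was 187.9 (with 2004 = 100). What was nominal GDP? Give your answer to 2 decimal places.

Nominal GDP = Real × (price index/100) = 2069.56 × 1.879 = 3888.70.

R$3,888.70 million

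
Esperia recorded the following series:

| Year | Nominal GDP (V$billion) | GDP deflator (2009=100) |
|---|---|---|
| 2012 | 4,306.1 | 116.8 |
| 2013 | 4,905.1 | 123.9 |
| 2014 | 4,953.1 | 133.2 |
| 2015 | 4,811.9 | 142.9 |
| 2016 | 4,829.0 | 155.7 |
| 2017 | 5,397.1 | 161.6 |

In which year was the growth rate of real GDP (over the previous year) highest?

2013: real = 4905.1/1.239 = 3958.92; growth vs 2012 (3686.73) = 7.38%.
2014: real = 4953.1/1.332 = 3718.54; growth vs 2013 (3958.92) = -6.07%.
2015: real = 4811.9/1.429 = 3367.32; growth vs 2014 (3718.54) = -9.45%.
2016: real = 4829.0/1.557 = 3101.48; growth vs 2015 (3367.32) = -7.89%.
2017: real = 5397.1/1.616 = 3339.79; growth vs 2016 (3101.48) = 7.68%.

2017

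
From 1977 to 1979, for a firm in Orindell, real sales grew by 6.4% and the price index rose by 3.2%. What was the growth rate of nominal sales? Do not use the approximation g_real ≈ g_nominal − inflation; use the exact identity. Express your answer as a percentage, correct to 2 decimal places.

9.80%

(1 + g_nom) = (1 + g_real)(1 + π) = 1.0640 × 1.0320 = 1.09805.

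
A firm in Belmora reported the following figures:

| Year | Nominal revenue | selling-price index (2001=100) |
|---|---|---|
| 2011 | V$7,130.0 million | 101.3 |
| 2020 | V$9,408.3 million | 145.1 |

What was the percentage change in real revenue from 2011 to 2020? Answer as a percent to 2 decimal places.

Deflate each year: 2011 → 7130.0/1.013 = 7038.50; 2020 → 9408.3/1.451 = 6484.01.
So real revenue changed by 6484.01/7038.50 − 1 = -0.0788, i.e. -7.88%.

-7.88%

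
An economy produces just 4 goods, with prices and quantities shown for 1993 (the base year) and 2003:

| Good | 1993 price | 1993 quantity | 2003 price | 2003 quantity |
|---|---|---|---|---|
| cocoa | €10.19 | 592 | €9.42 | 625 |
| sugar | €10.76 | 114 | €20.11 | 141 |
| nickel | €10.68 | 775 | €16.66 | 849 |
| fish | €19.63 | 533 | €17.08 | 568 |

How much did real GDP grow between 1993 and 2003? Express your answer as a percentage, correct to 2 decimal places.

8.09%

Real GDP 1993 = Nominal GDP 1993 = 10.19·592 + 10.76·114 + 10.68·775 + 19.63·533 = 25998.91.
Real GDP 2003 (at 1993 prices) = 10.19·625 + 10.76·141 + 10.68·849 + 19.63·568 = 28103.07.
Real growth = 28103.07/25998.91 − 1 = 0.0809.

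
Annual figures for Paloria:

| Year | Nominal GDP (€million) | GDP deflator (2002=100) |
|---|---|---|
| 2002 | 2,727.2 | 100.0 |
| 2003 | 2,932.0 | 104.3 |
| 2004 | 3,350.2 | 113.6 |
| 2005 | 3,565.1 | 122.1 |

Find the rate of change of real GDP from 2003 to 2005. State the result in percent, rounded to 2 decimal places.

Real GDP 2003 = 2932.0/1.043 = 2811.12.
Real GDP 2005 = 3565.1/1.221 = 2919.82.
Change = 2919.82/2811.12 − 1 = 0.0387.

3.87%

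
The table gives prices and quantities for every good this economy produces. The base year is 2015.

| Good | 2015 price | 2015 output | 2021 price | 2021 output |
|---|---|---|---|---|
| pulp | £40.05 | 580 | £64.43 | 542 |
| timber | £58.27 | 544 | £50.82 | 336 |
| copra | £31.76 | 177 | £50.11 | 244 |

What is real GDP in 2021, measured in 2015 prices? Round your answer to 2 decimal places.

£49035.26

Real GDP 2021 = Σ (p_2015 × q_2021) = 40.05·542 + 58.27·336 + 31.76·244 = 49035.26.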